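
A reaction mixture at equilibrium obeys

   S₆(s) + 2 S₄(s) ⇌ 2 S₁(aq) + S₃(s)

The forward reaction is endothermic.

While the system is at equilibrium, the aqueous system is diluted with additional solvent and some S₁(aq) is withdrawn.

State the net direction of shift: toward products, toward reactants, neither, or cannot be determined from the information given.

Dilution lowers every aqueous concentration by the same factor. Δn_aq = 2 − 0 = +2, so the system shifts toward the side with more dissolved moles — to the right.
Removing S₁ (aq), a product, drives the reaction to the right.
All effects act in the same direction — net shift to the right.

right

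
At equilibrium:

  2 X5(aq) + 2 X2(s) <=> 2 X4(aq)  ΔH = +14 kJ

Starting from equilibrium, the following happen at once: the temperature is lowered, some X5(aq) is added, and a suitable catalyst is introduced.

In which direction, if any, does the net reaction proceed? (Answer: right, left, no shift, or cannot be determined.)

The forward reaction is endothermic. Lowering T favours the exothermic direction — shift to the left.
Adding X5 (aq), a reactant, drives the reaction to the right.
A catalyst speeds both forward and reverse rates equally; it changes neither Q nor K — no shift from this change.
The individual effects push in opposite directions; without quantitative information the net direction cannot be determined.

cannot be determined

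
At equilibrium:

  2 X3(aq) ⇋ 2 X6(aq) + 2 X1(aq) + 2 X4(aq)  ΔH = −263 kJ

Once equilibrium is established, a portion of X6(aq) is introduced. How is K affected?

The equilibrium constant depends only on temperature. This perturbation may move the position of equilibrium, but since T is unchanged, K itself is unchanged.

unchanged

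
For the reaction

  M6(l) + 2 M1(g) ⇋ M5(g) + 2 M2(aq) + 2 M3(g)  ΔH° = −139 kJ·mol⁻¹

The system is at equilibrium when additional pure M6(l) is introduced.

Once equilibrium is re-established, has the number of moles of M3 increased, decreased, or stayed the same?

M6 is a pure liquid; its activity is 1 regardless of amount, so Q is unaffected — no shift from this change.
No net shift occurs, so the amount of M3 is unchanged.

unchanged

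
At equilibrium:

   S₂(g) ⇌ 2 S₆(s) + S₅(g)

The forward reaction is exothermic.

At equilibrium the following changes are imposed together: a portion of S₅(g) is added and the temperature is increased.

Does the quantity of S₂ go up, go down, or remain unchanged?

Adding S₅ (g), a product, drives the reaction to the left.
The forward reaction is exothermic. Raising T favours the endothermic direction — shift to the left.
The net shift is to the left. S₂ is a reactant, so its amount increases.

increases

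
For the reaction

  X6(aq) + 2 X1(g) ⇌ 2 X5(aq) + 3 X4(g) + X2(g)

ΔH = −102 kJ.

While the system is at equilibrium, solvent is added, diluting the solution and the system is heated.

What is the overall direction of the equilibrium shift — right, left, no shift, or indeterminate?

Dilution lowers every aqueous concentration by the same factor. Δn_aq = 2 − 1 = +1, so the system shifts toward the side with more dissolved moles — to the right.
The forward reaction is exothermic. Raising T favours the endothermic direction — shift to the left.
The individual effects push in opposite directions; without quantitative information the net direction cannot be determined.

cannot be determined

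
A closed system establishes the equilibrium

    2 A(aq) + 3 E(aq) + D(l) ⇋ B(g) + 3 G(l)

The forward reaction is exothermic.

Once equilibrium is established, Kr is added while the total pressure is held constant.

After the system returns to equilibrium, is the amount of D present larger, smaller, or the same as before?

decreases

Adding inert gas at constant total pressure expands the volume and lowers every reacting partial pressure. With Δn_gas = 1 − 0 = +1, Q moves away from K toward the side with fewer gas moles, so the system shifts toward the side with more gas moles — to the right.
The net shift is to the right. D is a reactant, so its amount decreases.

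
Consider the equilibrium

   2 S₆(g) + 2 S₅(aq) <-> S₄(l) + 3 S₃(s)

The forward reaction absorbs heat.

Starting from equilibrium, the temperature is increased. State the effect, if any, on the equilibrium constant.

K depends on temperature via the van 't Hoff relation. The forward reaction is endothermic, so raising T increases K.

increases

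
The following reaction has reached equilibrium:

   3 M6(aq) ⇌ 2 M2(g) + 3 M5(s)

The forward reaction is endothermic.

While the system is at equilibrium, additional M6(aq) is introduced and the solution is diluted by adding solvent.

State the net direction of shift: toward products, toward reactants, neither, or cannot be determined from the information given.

cannot be determined

Adding M6 (aq), a reactant, drives the reaction to the right.
Dilution lowers every aqueous concentration by the same factor. Δn_aq = 0 − 3 = -3, so the system shifts toward the side with more dissolved moles — to the left.
The individual effects push in opposite directions; without quantitative information the net direction cannot be determined.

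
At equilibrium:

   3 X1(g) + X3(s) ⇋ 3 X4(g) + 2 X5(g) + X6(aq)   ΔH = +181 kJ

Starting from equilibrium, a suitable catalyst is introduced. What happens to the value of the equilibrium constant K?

The equilibrium constant depends only on temperature. This perturbation changes neither the position of equilibrium nor K.

unchanged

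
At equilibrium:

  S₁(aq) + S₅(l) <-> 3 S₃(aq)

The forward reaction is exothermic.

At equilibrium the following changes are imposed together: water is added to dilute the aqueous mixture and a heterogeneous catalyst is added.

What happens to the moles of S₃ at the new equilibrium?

increases

Dilution lowers every aqueous concentration by the same factor. Δn_aq = 3 − 1 = +2, so the system shifts toward the side with more dissolved moles — to the right.
A catalyst speeds both forward and reverse rates equally; it changes neither Q nor K — no shift from this change.
The net shift is to the right. S₃ is a product, so its amount increases.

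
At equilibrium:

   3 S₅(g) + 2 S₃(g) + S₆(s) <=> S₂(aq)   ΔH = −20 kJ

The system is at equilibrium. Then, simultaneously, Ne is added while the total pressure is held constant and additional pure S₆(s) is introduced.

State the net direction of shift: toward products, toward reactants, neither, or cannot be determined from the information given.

Adding inert gas at constant total pressure expands the volume and lowers every reacting partial pressure. With Δn_gas = 0 − 5 = -5, Q moves away from K toward the side with fewer gas moles, so the system shifts toward the side with more gas moles — to the left.
S₆ is a pure solid; its activity is 1 regardless of amount, so Q is unaffected — no shift from this change.
Only the nonzero effect(s) matter; the net shift is to the left.

left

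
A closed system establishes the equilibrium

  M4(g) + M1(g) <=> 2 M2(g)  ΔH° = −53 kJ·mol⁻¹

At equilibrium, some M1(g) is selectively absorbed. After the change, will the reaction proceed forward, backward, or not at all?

Removing M1 (g), a reactant, drives the reaction to the left.

left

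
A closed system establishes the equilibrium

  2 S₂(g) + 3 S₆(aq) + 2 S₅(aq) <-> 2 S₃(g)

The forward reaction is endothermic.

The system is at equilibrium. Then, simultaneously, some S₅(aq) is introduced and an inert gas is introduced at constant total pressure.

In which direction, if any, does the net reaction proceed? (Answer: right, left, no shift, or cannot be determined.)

Adding S₅ (aq), a reactant, drives the reaction to the right.
Adding inert gas at constant total pressure expands the volume, scaling every reacting partial pressure by the same factor. Δn_gas = 2 − 2 = 0, so Q is unchanged — no shift.
Only the nonzero effect(s) matter; the net shift is to the right.

right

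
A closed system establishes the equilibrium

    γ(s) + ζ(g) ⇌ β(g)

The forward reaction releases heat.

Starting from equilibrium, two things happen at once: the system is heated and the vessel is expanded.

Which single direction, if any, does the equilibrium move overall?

The forward reaction is exothermic. Raising T favours the endothermic direction — shift to the left.
Gas moles: reactants 1, products 1. Δn_gas = 0, so a volume change leaves Q equal to K — no shift from this change.
Only the nonzero effect(s) matter; the net shift is to the left.

left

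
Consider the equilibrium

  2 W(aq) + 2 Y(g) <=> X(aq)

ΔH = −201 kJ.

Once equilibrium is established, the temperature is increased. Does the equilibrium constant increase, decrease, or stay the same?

decreases

K depends on temperature via the van 't Hoff relation. The forward reaction is exothermic, so raising T decreases K.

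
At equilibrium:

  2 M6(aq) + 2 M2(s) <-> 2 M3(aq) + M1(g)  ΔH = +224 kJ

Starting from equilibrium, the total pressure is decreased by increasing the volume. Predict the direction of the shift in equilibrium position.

Gas moles: reactants 0, products 1 (Δn_gas = +1). Expansion shifts the system toward the side with more moles of gas — to the right.

right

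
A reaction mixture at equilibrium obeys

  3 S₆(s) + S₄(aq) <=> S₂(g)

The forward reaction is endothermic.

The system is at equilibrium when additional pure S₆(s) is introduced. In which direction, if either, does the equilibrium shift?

no shift

S₆ is a pure solid; its activity is 1 regardless of amount, so Q is unaffected — no shift from this change.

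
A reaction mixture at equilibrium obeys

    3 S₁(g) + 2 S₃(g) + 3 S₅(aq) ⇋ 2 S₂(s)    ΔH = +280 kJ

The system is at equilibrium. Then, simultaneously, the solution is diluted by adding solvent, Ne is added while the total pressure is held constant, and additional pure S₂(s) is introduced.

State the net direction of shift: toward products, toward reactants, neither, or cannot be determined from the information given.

left

Dilution lowers every aqueous concentration by the same factor. Δn_aq = 0 − 3 = -3, so the system shifts toward the side with more dissolved moles — to the left.
Adding inert gas at constant total pressure expands the volume and lowers every reacting partial pressure. With Δn_gas = 0 − 5 = -5, Q moves away from K toward the side with fewer gas moles, so the system shifts toward the side with more gas moles — to the left.
S₂ is a pure solid; its activity is 1 regardless of amount, so Q is unaffected — no shift from this change.
Only the nonzero effect(s) matter; the net shift is to the left.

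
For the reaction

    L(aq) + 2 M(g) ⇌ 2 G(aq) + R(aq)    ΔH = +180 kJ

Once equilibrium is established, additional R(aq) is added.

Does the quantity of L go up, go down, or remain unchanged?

increases

Adding R (aq), a product, drives the reaction to the left.
The net shift is to the left. L is a reactant, so its amount increases.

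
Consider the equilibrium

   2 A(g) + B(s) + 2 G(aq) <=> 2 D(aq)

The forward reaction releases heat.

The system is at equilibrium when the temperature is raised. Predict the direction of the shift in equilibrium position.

left

The forward reaction is exothermic. Raising T favours the endothermic direction — shift to the left.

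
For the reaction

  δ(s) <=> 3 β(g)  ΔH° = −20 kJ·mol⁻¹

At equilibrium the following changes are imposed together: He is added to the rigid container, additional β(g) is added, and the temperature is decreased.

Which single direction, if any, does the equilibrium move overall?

cannot be determined

At constant volume, adding an inert gas leaves every reacting species' partial pressure unchanged, so Q is unchanged — no shift from this change.
Adding β (g), a product, drives the reaction to the left.
The forward reaction is exothermic. Lowering T favours the exothermic direction — shift to the right.
The individual effects push in opposite directions; without quantitative information the net direction cannot be determined.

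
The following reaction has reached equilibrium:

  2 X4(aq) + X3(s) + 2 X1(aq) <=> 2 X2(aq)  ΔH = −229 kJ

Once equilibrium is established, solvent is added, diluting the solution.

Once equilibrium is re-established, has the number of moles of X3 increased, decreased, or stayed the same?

increases

Dilution lowers every aqueous concentration by the same factor. Δn_aq = 2 − 4 = -2, so the system shifts toward the side with more dissolved moles — to the left.
The net shift is to the left. X3 is a reactant, so its amount increases.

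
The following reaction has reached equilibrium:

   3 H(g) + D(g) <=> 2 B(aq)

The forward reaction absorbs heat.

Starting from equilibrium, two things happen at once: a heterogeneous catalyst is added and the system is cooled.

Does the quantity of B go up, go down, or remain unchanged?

decreases

A catalyst speeds both forward and reverse rates equally; it changes neither Q nor K — no shift from this change.
The forward reaction is endothermic. Lowering T favours the exothermic direction — shift to the left.
The net shift is to the left. B is a product, so its amount decreases.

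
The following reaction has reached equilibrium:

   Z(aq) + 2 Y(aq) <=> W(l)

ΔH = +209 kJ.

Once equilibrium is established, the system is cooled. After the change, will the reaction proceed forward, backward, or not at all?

The forward reaction is endothermic. Lowering T favours the exothermic direction — shift to the left.

left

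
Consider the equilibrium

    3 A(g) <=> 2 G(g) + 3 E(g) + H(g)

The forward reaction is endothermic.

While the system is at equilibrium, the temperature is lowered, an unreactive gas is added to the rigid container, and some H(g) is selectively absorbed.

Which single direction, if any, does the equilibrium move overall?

The forward reaction is endothermic. Lowering T favours the exothermic direction — shift to the left.
At constant volume, adding an inert gas leaves every reacting species' partial pressure unchanged, so Q is unchanged — no shift from this change.
Removing H (g), a product, drives the reaction to the right.
The individual effects push in opposite directions; without quantitative information the net direction cannot be determined.

cannot be determined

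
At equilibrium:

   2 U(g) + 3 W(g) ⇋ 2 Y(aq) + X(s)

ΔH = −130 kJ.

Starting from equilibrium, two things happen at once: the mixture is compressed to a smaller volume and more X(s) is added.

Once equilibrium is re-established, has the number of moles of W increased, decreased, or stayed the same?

decreases

Gas moles: reactants 5, products 0 (Δn_gas = -5). Compression shifts the system toward the side with fewer moles of gas — to the right.
X is a pure solid; its activity is 1 regardless of amount, so Q is unaffected — no shift from this change.
The net shift is to the right. W is a reactant, so its amount decreases.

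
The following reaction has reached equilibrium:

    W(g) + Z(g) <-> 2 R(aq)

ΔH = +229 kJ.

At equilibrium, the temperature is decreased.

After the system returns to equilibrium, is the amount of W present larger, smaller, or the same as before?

increases

The forward reaction is endothermic. Lowering T favours the exothermic direction — shift to the left.
The net shift is to the left. W is a reactant, so its amount increases.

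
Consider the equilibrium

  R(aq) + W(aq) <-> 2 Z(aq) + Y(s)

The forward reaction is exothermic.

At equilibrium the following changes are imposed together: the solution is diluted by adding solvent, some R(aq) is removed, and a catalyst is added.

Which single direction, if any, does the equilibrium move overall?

left

Dilution scales every aqueous concentration by the same factor. Δn_aq = 2 − 2 = 0, so Q is unchanged — no shift.
Removing R (aq), a reactant, drives the reaction to the left.
A catalyst speeds both forward and reverse rates equally; it changes neither Q nor K — no shift from this change.
Only the nonzero effect(s) matter; the net shift is to the left.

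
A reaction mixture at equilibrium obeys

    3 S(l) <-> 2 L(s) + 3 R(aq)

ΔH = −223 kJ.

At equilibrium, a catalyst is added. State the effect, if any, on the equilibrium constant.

The equilibrium constant depends only on temperature. This perturbation changes neither the position of equilibrium nor K.

unchanged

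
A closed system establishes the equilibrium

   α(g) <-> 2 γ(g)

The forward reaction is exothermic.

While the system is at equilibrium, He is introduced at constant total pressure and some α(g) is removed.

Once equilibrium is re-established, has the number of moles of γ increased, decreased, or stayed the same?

Adding inert gas at constant total pressure expands the volume and lowers every reacting partial pressure. With Δn_gas = 2 − 1 = +1, Q moves away from K toward the side with fewer gas moles, so the system shifts toward the side with more gas moles — to the right.
Removing α (g), a reactant, drives the reaction to the left.
The two effects oppose each other, so the net shift — and hence the change in γ — cannot be determined from the given information.

cannot be determined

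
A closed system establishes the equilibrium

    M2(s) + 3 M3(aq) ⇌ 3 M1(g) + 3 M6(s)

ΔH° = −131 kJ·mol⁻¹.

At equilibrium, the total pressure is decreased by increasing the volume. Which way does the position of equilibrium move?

Gas moles: reactants 0, products 3 (Δn_gas = +3). Expansion shifts the system toward the side with more moles of gas — to the right.

right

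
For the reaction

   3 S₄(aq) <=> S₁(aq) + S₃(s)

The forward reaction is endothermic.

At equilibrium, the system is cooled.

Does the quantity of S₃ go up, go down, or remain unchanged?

The forward reaction is endothermic. Lowering T favours the exothermic direction — shift to the left.
The net shift is to the left. S₃ is a product, so its amount decreases.

decreases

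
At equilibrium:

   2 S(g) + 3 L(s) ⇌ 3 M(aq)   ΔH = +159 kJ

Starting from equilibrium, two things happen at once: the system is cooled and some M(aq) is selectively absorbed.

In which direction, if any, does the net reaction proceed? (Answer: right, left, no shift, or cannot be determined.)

The forward reaction is endothermic. Lowering T favours the exothermic direction — shift to the left.
Removing M (aq), a product, drives the reaction to the right.
The individual effects push in opposite directions; without quantitative information the net direction cannot be determined.

cannot be determined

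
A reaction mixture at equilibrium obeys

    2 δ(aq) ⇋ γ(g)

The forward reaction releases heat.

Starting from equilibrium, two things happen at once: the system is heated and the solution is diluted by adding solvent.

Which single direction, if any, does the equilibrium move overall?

The forward reaction is exothermic. Raising T favours the endothermic direction — shift to the left.
Dilution lowers every aqueous concentration by the same factor. Δn_aq = 0 − 2 = -2, so the system shifts toward the side with more dissolved moles — to the left.
All effects act in the same direction — net shift to the left.

left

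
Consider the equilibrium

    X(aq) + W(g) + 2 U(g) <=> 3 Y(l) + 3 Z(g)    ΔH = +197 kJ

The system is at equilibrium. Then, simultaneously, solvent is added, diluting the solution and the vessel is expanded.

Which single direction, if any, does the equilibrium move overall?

Dilution lowers every aqueous concentration by the same factor. Δn_aq = 0 − 1 = -1, so the system shifts toward the side with more dissolved moles — to the left.
Gas moles: reactants 3, products 3. Δn_gas = 0, so a volume change leaves Q equal to K — no shift from this change.
Only the nonzero effect(s) matter; the net shift is to the left.

left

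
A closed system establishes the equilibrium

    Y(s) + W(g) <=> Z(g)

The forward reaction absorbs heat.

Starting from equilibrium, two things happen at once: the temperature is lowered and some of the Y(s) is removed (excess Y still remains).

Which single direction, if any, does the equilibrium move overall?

The forward reaction is endothermic. Lowering T favours the exothermic direction — shift to the left.
Y is a pure solid; its activity is 1 regardless of amount, so Q is unaffected — no shift from this change.
Only the nonzero effect(s) matter; the net shift is to the left.

left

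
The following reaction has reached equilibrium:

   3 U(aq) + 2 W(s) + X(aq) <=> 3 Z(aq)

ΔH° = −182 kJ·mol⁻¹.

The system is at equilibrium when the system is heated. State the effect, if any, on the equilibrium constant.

decreases

K depends on temperature via the van 't Hoff relation. The forward reaction is exothermic, so raising T decreases K.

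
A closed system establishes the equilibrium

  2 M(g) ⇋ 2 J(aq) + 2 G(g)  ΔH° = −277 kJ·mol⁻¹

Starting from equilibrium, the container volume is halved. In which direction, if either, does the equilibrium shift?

Gas moles: reactants 2, products 2. Δn_gas = 0, so a volume change leaves Q equal to K — no shift from this change.

no shift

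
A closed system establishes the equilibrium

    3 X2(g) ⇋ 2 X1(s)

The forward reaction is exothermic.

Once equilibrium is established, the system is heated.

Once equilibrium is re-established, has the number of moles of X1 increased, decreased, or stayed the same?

The forward reaction is exothermic. Raising T favours the endothermic direction — shift to the left.
The net shift is to the left. X1 is a product, so its amount decreases.

decreases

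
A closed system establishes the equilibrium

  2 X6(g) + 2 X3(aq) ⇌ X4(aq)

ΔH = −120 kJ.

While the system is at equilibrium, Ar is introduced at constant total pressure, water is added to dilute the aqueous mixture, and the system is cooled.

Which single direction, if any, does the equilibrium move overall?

Adding inert gas at constant total pressure expands the volume and lowers every reacting partial pressure. With Δn_gas = 0 − 2 = -2, Q moves away from K toward the side with fewer gas moles, so the system shifts toward the side with more gas moles — to the left.
Dilution lowers every aqueous concentration by the same factor. Δn_aq = 1 − 2 = -1, so the system shifts toward the side with more dissolved moles — to the left.
The forward reaction is exothermic. Lowering T favours the exothermic direction — shift to the right.
The individual effects push in opposite directions; without quantitative information the net direction cannot be determined.

cannot be determined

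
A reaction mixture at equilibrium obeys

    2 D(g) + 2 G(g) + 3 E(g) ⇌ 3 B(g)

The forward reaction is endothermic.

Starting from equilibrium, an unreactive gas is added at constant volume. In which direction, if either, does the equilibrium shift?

At constant volume, adding an inert gas leaves every reacting species' partial pressure unchanged, so Q is unchanged — no shift from this change.

no shift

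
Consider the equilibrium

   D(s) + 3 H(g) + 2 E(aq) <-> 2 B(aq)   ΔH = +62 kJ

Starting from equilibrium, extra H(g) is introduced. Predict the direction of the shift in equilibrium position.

right

Adding H (g), a reactant, drives the reaction to the right.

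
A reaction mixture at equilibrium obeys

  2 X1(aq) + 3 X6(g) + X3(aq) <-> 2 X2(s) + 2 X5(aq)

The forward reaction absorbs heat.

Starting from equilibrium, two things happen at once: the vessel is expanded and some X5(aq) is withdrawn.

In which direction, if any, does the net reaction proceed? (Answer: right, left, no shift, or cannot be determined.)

Gas moles: reactants 3, products 0 (Δn_gas = -3). Expansion shifts the system toward the side with more moles of gas — to the left.
Removing X5 (aq), a product, drives the reaction to the right.
The individual effects push in opposite directions; without quantitative information the net direction cannot be determined.

cannot be determined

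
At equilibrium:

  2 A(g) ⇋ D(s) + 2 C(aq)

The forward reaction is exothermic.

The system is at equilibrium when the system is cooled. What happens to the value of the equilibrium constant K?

increases

K depends on temperature via the van 't Hoff relation. The forward reaction is exothermic, so lowering T increases K.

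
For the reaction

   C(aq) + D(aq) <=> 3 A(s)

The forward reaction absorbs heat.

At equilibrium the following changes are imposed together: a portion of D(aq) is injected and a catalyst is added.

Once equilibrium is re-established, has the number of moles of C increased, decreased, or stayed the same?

Adding D (aq), a reactant, drives the reaction to the right.
A catalyst speeds both forward and reverse rates equally; it changes neither Q nor K — no shift from this change.
The net shift is to the right. C is a reactant, so its amount decreases.

decreases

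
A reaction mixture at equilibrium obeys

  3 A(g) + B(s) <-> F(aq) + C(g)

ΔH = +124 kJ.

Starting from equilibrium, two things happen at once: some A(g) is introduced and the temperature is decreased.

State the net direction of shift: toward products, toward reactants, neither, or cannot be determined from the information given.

cannot be determined

Adding A (g), a reactant, drives the reaction to the right.
The forward reaction is endothermic. Lowering T favours the exothermic direction — shift to the left.
The individual effects push in opposite directions; without quantitative information the net direction cannot be determined.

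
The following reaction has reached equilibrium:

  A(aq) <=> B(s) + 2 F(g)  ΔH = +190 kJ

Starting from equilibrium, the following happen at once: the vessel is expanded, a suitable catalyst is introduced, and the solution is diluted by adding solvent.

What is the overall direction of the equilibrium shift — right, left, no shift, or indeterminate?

Gas moles: reactants 0, products 2 (Δn_gas = +2). Expansion shifts the system toward the side with more moles of gas — to the right.
A catalyst speeds both forward and reverse rates equally; it changes neither Q nor K — no shift from this change.
Dilution lowers every aqueous concentration by the same factor. Δn_aq = 0 − 1 = -1, so the system shifts toward the side with more dissolved moles — to the left.
The individual effects push in opposite directions; without quantitative information the net direction cannot be determined.

cannot be determined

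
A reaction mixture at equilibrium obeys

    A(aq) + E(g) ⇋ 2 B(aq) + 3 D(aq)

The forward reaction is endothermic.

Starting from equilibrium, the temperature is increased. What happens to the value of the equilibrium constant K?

K depends on temperature via the van 't Hoff relation. The forward reaction is endothermic, so raising T increases K.

increases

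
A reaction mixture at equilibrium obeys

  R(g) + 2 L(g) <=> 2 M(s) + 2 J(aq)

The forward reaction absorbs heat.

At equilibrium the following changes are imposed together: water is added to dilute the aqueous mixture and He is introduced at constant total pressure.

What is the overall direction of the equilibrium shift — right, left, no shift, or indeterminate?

cannot be determined

Dilution lowers every aqueous concentration by the same factor. Δn_aq = 2 − 0 = +2, so the system shifts toward the side with more dissolved moles — to the right.
Adding inert gas at constant total pressure expands the volume and lowers every reacting partial pressure. With Δn_gas = 0 − 3 = -3, Q moves away from K toward the side with fewer gas moles, so the system shifts toward the side with more gas moles — to the left.
The individual effects push in opposite directions; without quantitative information the net direction cannot be determined.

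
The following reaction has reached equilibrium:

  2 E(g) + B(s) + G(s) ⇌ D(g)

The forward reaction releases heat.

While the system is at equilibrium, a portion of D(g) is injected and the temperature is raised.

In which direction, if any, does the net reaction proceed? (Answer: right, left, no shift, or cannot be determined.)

Adding D (g), a product, drives the reaction to the left.
The forward reaction is exothermic. Raising T favours the endothermic direction — shift to the left.
All effects act in the same direction — net shift to the left.

left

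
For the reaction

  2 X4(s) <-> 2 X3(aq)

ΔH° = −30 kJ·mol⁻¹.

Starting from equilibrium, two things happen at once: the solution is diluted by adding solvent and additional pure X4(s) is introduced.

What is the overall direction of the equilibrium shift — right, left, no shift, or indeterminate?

Dilution lowers every aqueous concentration by the same factor. Δn_aq = 2 − 0 = +2, so the system shifts toward the side with more dissolved moles — to the right.
X4 is a pure solid; its activity is 1 regardless of amount, so Q is unaffected — no shift from this change.
Only the nonzero effect(s) matter; the net shift is to the right.

right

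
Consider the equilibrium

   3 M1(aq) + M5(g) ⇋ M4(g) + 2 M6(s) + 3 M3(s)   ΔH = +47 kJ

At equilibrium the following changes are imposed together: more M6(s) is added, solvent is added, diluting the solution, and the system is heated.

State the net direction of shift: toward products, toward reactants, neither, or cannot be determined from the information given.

M6 is a pure solid; its activity is 1 regardless of amount, so Q is unaffected — no shift from this change.
Dilution lowers every aqueous concentration by the same factor. Δn_aq = 0 − 3 = -3, so the system shifts toward the side with more dissolved moles — to the left.
The forward reaction is endothermic. Raising T favours the endothermic direction — shift to the right.
The individual effects push in opposite directions; without quantitative information the net direction cannot be determined.

cannot be determined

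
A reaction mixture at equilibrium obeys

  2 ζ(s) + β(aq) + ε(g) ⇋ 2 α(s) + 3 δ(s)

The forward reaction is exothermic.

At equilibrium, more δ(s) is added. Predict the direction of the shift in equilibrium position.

no shift

δ is a pure solid; its activity is 1 regardless of amount, so Q is unaffected — no shift from this change.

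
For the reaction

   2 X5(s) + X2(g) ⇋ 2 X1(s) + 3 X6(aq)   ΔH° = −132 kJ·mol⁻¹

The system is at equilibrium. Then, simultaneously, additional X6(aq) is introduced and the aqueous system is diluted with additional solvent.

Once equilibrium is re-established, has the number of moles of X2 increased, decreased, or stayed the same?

cannot be determined

Adding X6 (aq), a product, drives the reaction to the left.
Dilution lowers every aqueous concentration by the same factor. Δn_aq = 3 − 0 = +3, so the system shifts toward the side with more dissolved moles — to the right.
The two effects oppose each other, so the net shift — and hence the change in X2 — cannot be determined from the given information.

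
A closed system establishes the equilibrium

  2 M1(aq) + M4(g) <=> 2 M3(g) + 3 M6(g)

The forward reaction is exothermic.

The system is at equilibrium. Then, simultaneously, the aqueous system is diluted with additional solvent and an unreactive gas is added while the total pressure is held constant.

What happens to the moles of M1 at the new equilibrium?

Dilution lowers every aqueous concentration by the same factor. Δn_aq = 0 − 2 = -2, so the system shifts toward the side with more dissolved moles — to the left.
Adding inert gas at constant total pressure expands the volume and lowers every reacting partial pressure. With Δn_gas = 5 − 1 = +4, Q moves away from K toward the side with fewer gas moles, so the system shifts toward the side with more gas moles — to the right.
The two effects oppose each other, so the net shift — and hence the change in M1 — cannot be determined from the given information.

cannot be determined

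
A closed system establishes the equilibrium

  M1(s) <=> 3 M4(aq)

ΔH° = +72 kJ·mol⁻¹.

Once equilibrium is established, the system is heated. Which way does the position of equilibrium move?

right

The forward reaction is endothermic. Raising T favours the endothermic direction — shift to the right.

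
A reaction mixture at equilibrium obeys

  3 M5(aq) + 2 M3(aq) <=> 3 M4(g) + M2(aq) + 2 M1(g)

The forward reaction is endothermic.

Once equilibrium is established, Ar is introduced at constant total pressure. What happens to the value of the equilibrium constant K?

The equilibrium constant depends only on temperature. This perturbation may move the position of equilibrium, but since T is unchanged, K itself is unchanged.

unchanged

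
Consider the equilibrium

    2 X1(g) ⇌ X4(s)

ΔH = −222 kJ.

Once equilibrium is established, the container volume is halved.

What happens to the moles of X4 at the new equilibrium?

Gas moles: reactants 2, products 0 (Δn_gas = -2). Compression shifts the system toward the side with fewer moles of gas — to the right.
The net shift is to the right. X4 is a product, so its amount increases.

increases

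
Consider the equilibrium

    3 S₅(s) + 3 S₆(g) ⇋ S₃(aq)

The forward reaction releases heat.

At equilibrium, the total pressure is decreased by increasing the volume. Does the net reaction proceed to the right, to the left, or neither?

Gas moles: reactants 3, products 0 (Δn_gas = -3). Expansion shifts the system toward the side with more moles of gas — to the left.

left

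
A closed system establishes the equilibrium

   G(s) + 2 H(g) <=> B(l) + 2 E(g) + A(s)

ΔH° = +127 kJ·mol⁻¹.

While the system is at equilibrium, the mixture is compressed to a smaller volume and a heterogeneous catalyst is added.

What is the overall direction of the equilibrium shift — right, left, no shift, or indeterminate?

Gas moles: reactants 2, products 2. Δn_gas = 0, so a volume change leaves Q equal to K — no shift from this change.
A catalyst speeds both forward and reverse rates equally; it changes neither Q nor K — no shift from this change.
None of the changes alters Q relative to K, so there is no net shift.

no shift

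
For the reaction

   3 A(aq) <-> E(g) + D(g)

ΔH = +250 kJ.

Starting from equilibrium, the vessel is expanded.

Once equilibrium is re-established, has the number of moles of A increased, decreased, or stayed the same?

Gas moles: reactants 0, products 2 (Δn_gas = +2). Expansion shifts the system toward the side with more moles of gas — to the right.
The net shift is to the right. A is a reactant, so its amount decreases.

decreases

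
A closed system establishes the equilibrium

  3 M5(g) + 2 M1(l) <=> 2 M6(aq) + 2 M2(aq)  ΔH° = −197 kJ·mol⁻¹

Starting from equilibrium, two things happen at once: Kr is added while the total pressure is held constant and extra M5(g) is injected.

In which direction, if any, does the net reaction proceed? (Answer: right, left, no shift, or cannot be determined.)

cannot be determined

Adding inert gas at constant total pressure expands the volume and lowers every reacting partial pressure. With Δn_gas = 0 − 3 = -3, Q moves away from K toward the side with fewer gas moles, so the system shifts toward the side with more gas moles — to the left.
Adding M5 (g), a reactant, drives the reaction to the right.
The individual effects push in opposite directions; without quantitative information the net direction cannot be determined.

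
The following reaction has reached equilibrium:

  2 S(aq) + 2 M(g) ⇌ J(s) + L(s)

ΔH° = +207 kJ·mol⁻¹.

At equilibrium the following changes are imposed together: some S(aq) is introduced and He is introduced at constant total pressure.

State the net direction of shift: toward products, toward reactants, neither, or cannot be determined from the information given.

cannot be determined

Adding S (aq), a reactant, drives the reaction to the right.
Adding inert gas at constant total pressure expands the volume and lowers every reacting partial pressure. With Δn_gas = 0 − 2 = -2, Q moves away from K toward the side with fewer gas moles, so the system shifts toward the side with more gas moles — to the left.
The individual effects push in opposite directions; without quantitative information the net direction cannot be determined.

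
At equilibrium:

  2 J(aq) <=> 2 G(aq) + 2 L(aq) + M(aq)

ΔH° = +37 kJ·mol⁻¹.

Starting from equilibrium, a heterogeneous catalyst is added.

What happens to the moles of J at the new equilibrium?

A catalyst speeds both forward and reverse rates equally; it changes neither Q nor K — no shift from this change.
No net shift occurs, so the amount of J is unchanged.

unchanged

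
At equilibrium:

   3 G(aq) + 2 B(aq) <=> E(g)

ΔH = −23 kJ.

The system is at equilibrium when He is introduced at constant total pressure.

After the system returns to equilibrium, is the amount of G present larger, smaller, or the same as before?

decreases

Adding inert gas at constant total pressure expands the volume and lowers every reacting partial pressure. With Δn_gas = 1 − 0 = +1, Q moves away from K toward the side with fewer gas moles, so the system shifts toward the side with more gas moles — to the right.
The net shift is to the right. G is a reactant, so its amount decreases.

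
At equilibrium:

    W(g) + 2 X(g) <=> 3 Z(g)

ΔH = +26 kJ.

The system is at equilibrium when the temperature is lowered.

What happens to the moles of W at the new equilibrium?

The forward reaction is endothermic. Lowering T favours the exothermic direction — shift to the left.
The net shift is to the left. W is a reactant, so its amount increases.

increases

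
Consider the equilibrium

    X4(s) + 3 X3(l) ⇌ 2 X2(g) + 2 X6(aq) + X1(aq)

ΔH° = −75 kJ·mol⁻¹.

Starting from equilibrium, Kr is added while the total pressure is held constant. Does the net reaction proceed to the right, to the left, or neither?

right

Adding inert gas at constant total pressure expands the volume and lowers every reacting partial pressure. With Δn_gas = 2 − 0 = +2, Q moves away from K toward the side with fewer gas moles, so the system shifts toward the side with more gas moles — to the right.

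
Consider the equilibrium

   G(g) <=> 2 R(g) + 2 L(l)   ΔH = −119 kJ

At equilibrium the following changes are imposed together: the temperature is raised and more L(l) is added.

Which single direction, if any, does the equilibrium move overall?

The forward reaction is exothermic. Raising T favours the endothermic direction — shift to the left.
L is a pure liquid; its activity is 1 regardless of amount, so Q is unaffected — no shift from this change.
Only the nonzero effect(s) matter; the net shift is to the left.

left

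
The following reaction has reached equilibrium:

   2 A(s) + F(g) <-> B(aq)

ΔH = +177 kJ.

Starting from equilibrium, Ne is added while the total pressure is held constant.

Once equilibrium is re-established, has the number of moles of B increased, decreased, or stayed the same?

decreases

Adding inert gas at constant total pressure expands the volume and lowers every reacting partial pressure. With Δn_gas = 0 − 1 = -1, Q moves away from K toward the side with fewer gas moles, so the system shifts toward the side with more gas moles — to the left.
The net shift is to the left. B is a product, so its amount decreases.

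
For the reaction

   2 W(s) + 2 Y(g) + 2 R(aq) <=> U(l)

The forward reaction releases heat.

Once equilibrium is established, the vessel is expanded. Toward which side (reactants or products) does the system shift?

Gas moles: reactants 2, products 0 (Δn_gas = -2). Expansion shifts the system toward the side with more moles of gas — to the left.

left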